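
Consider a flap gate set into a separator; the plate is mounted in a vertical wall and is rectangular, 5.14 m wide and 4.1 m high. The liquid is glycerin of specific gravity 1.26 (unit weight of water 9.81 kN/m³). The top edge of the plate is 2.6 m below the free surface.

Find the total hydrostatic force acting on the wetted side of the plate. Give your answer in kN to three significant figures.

γ = 1.26 × 9.81 = 12.3606 kN/m³.
The centroid lies 4.1/2 = 2.05 m below the top edge, so the centroid depth is h_c = 2.6 + 2.05 = 4.65 m.
A = 5.14 × 4.1 = 21.074 m².
Resultant F = γ·h_c·A = 12.3606 × 4.65 × 21.074 = 1211.27 kN.

F ≈ 1210 kN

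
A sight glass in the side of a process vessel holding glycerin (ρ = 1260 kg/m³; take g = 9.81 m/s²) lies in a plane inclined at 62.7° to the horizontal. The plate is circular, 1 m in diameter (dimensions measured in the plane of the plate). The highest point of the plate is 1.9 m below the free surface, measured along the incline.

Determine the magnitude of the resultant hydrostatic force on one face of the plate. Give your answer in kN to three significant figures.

γ = ρg = 1260 × 9.81 / 1000 = 12.3606 kN/m³.
Let θ = 62.7° be the plate's angle to the horizontal; measure y along the incline from where the plane meets the free surface. Vertical depth h = y·sinθ with sinθ = 0.888617.
The centroid is at the centre, 0.5 m below the top of the plate, so y_c = 1.9 + 0.5 = 2.4 m and h_c = 2.4 × 0.888617 = 2.13268 m.
A = π(0.5)² = 0.785398 m².
Resultant F = γ·h_c·A = 12.3606 × 2.13268 × 0.785398 = 20.704 kN.

F ≈ 20.7 kN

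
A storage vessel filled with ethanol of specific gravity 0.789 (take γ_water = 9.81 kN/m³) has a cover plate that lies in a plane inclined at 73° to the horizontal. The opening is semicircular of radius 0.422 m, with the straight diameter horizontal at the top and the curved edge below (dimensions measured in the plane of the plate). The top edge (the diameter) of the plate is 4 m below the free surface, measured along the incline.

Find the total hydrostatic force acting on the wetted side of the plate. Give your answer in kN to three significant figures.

γ = 0.789 × 9.81 = 7.74009 kN/m³.
Let θ = 73° be the plate's angle to the horizontal; measure y along the incline from where the plane meets the free surface. Vertical depth h = y·sinθ with sinθ = 0.956305.
The centroid of a semicircle lies 4r/(3π) = 0.179102 m from the diameter, here below the top edge, so y_c = 4 + 0.179102 = 4.1791 m and h_c = 4.1791 × 0.956305 = 3.99649 m.
A = πr²/2 = π × 0.422²/2 = 0.279734 m².
Resultant F = γ·h_c·A = 7.74009 × 3.99649 × 0.279734 = 8.65307 kN.

F ≈ 8.65 kN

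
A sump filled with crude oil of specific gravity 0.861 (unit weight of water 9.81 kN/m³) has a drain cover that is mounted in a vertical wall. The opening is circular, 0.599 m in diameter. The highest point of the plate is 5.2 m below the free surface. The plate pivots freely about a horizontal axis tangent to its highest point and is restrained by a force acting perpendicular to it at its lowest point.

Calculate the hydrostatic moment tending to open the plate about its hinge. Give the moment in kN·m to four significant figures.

M ≈ 3.974 kN·m

γ = 0.861 × 9.81 = 8.44641 kN/m³.
The centroid is at the centre, 0.2995 m below the top of the plate, so the centroid depth is h_c = 5.2 + 0.2995 = 5.4995 m.
A = π(0.2995)² = 0.281802 m².
Resultant F = γ·h_c·A = 8.44641 × 5.4995 × 0.281802 = 13.09 kN.
I_c = πr⁴/4 = π × 0.2995⁴/4 = 0.00631942 m⁴.
Centre of pressure: y_p = y_c + I_c/(y_c·A) = 5.4995 + 0.00631942/(5.4995 × 0.281802) = 5.4995 + 0.00407765 = 5.50358 m along the plane.
The resultant acts 0.2995 + 0.00407765 = 0.303578 m (along the plate) below the hinge at the top edge, so the moment about the hinge is M = F × 0.303578 = 13.09 × 0.303578 = 3.97384 kN·m.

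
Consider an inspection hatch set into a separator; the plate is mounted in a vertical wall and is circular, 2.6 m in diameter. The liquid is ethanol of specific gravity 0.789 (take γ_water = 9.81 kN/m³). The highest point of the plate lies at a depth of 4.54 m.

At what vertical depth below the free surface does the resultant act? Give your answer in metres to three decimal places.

γ = 0.789 × 9.81 = 7.74009 kN/m³.
The centroid is at the centre, 1.3 m below the top of the plate, so the centroid depth is h_c = 4.54 + 1.3 = 5.84 m.
A = π(1.3)² = 5.30929 m².
Resultant F = γ·h_c·A = 7.74009 × 5.84 × 5.30929 = 239.991 kN.
I_c = πr⁴/4 = π × 1.3⁴/4 = 2.24318 m⁴.
Centre of pressure: y_p = y_c + I_c/(y_c·A) = 5.84 + 2.24318/(5.84 × 5.30929) = 5.84 + 0.0723461 = 5.91235 m along the plane.

h_p = 5.912 m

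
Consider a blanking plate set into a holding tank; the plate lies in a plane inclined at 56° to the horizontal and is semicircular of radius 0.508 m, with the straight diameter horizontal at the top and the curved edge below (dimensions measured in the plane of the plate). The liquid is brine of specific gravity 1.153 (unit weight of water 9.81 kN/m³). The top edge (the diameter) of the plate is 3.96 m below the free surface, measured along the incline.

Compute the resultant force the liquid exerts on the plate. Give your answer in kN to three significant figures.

F ≈ 15.9 kN

γ = 1.153 × 9.81 = 11.31093 kN/m³.
Let θ = 56° be the plate's angle to the horizontal; measure y along the incline from where the plane meets the free surface. Vertical depth h = y·sinθ with sinθ = 0.829038.
The centroid of a semicircle lies 4r/(3π) = 0.215602 m from the diameter, here below the top edge, so y_c = 3.96 + 0.215602 = 4.1756 m and h_c = 4.1756 × 0.829038 = 3.46173 m.
A = πr²/2 = π × 0.508²/2 = 0.405366 m².
Resultant F = γ·h_c·A = 11.31093 × 3.46173 × 0.405366 = 15.8723 kN.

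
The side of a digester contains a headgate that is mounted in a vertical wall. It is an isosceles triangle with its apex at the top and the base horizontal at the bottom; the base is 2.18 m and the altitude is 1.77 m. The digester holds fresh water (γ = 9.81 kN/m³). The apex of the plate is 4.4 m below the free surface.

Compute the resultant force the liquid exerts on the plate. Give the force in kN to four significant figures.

γ = 9.81 kN/m³.
With the apex up, the centroid sits 2h/3 = 2 × 1.77/3 = 1.18 m below the apex, so the centroid depth is h_c = 4.4 + 1.18 = 5.58 m.
A = ½ × 2.18 × 1.77 = 1.9293 m².
Resultant F = γ·h_c·A = 9.81 × 5.58 × 1.9293 = 105.609 kN.

F ≈ 105.6 kN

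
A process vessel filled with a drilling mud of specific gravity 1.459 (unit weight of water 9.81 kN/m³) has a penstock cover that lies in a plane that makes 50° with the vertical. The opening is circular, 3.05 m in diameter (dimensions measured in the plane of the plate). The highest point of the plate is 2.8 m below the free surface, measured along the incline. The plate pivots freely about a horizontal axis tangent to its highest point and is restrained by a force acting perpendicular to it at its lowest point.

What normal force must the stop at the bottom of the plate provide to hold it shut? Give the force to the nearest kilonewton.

P ≈ 158 kN

γ = 1.459 × 9.81 = 14.31279 kN/m³.
The plate makes 50° with the vertical, i.e. θ = 90° − 50° = 40° to the horizontal. Measuring y along the incline from the free-surface line, vertical depth h = y·sinθ with sinθ = 0.642788.
The centroid is at the centre, 1.525 m below the top of the plate, so y_c = 2.8 + 1.525 = 4.325 m and h_c = 4.325 × 0.642788 = 2.78006 m.
A = π(1.525)² = 7.30617 m².
Resultant F = γ·h_c·A = 14.31279 × 2.78006 × 7.30617 = 290.716 kN.
I_c = πr⁴/4 = π × 1.525⁴/4 = 4.24785 m⁴.
Centre of pressure: y_p = y_c + I_c/(y_c·A) = 4.325 + 4.24785/(4.325 × 7.30617) = 4.325 + 0.134429 = 4.45943 m along the plane.
The resultant acts 1.525 + 0.134429 = 1.65943 m (along the plate) below the hinge at the top edge, so the moment about the hinge is M = F × 1.65943 = 290.716 × 1.65943 = 482.423 kN·m.
A normal force at the bottom, 3.05 m from the hinge, must supply this moment: P = 482.423/3.05 = 158.171 kN.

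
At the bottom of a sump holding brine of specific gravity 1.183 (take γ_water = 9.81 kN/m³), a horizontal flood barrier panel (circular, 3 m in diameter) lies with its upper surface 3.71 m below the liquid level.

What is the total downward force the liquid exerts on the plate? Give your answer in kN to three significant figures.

F ≈ 304 kN

γ = 1.183 × 9.81 = 11.60523 kN/m³.
The plate is horizontal, so pressure is uniform at p = γ·h = 11.60523 × 3.71 = 43.0554 kN/m².
A = π(1.5)² = 7.06858 m².
F = p·A = 43.0554 × 7.06858 = 304.341 kN.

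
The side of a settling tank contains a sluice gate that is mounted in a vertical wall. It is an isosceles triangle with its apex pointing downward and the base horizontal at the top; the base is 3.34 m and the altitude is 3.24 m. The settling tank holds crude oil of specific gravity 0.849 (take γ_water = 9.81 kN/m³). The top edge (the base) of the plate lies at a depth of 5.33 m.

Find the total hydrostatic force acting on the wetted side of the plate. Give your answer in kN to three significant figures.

F ≈ 289 kN

γ = 0.849 × 9.81 = 8.32869 kN/m³.
With the apex down, the centroid sits h/3 = 3.24/3 = 1.08 m below the base (the top edge), so the centroid depth is h_c = 5.33 + 1.08 = 6.41 m.
A = ½ × 3.34 × 3.24 = 5.4108 m².
Resultant F = γ·h_c·A = 8.32869 × 6.41 × 5.4108 = 288.866 kN.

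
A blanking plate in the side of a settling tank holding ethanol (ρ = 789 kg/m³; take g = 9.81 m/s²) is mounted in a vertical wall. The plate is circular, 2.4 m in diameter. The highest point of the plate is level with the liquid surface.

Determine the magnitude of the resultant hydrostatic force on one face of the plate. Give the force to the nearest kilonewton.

γ = ρg = 789 × 9.81 / 1000 = 7.74009 kN/m³.
The centroid is at the centre, 1.2 m below the top of the plate, so the centroid depth is h_c = 1.2 m.
A = π(1.2)² = 4.52389 m².
Resultant F = γ·h_c·A = 7.74009 × 1.2 × 4.52389 = 42.0184 kN.

F ≈ 42 kN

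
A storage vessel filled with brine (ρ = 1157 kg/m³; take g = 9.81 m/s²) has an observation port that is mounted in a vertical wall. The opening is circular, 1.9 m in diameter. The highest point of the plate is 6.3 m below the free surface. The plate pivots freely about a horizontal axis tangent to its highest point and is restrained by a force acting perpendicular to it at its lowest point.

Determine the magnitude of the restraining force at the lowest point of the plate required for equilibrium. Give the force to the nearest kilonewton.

γ = ρg = 1157 × 9.81 / 1000 = 11.35017 kN/m³.
The centroid is at the centre, 0.95 m below the top of the plate, so the centroid depth is h_c = 6.3 + 0.95 = 7.25 m.
A = π(0.95)² = 2.83529 m².
Resultant F = γ·h_c·A = 11.35017 × 7.25 × 2.83529 = 233.312 kN.
I_c = πr⁴/4 = π × 0.95⁴/4 = 0.639712 m⁴.
Centre of pressure: y_p = y_c + I_c/(y_c·A) = 7.25 + 0.639712/(7.25 × 2.83529) = 7.25 + 0.0311207 = 7.28112 m along the plane.
The resultant acts 0.95 + 0.0311207 = 0.981121 m (along the plate) below the hinge at the top edge, so the moment about the hinge is M = F × 0.981121 = 233.312 × 0.981121 = 228.907 kN·m.
A normal force at the bottom, 1.9 m from the hinge, must supply this moment: P = 228.907/1.9 = 120.477 kN.

P ≈ 120 kN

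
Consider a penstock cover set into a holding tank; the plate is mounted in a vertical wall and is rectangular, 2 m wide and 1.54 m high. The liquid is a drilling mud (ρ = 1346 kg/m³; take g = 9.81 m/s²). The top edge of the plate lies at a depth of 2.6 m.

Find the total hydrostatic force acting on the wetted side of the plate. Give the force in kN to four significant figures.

F ≈ 137.1 kN

γ = ρg = 1346 × 9.81 / 1000 = 13.20426 kN/m³.
The centroid lies 1.54/2 = 0.77 m below the top edge, so the centroid depth is h_c = 2.6 + 0.77 = 3.37 m.
A = 2 × 1.54 = 3.08 m².
Resultant F = γ·h_c·A = 13.20426 × 3.37 × 3.08 = 137.055 kN.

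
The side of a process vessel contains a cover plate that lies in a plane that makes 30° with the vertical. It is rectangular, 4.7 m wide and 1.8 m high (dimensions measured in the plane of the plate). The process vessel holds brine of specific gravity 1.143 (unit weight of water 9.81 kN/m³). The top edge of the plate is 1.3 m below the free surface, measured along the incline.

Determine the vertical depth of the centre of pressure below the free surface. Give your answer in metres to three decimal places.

h_p = 2.012 m

γ = 1.143 × 9.81 = 11.21283 kN/m³.
The plate makes 30° with the vertical, i.e. θ = 90° − 30° = 60° to the horizontal. Measuring y along the incline from the free-surface line, vertical depth h = y·sinθ with sinθ = 0.866025.
The centroid lies 1.8/2 = 0.9 m below the top edge, so y_c = 1.3 + 0.9 = 2.2 m and h_c = 2.2 × 0.866025 = 1.90526 m.
A = 4.7 × 1.8 = 8.46 m².
Resultant F = γ·h_c·A = 11.21283 × 1.90526 × 8.46 = 180.734 kN.
I_c = b·h³/12 = 4.7 × 1.8³/12 = 2.2842 m⁴.
Centre of pressure: y_p = y_c + I_c/(y_c·A) = 2.2 + 2.2842/(2.2 × 8.46) = 2.2 + 0.122727 = 2.32273 m along the plane.
Vertically, h_p = y_p·sinθ = 2.32273 × 0.866025 = 2.01154 m.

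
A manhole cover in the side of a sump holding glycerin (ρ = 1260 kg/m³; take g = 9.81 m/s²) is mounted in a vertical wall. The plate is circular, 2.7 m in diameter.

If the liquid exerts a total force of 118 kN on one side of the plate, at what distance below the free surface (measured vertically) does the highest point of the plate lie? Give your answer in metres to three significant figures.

d_top ≈ 0.317 m

γ = ρg = 1260 × 9.81 / 1000 = 12.3606 kN/m³.
A = π(1.35)² = 5.72555 m².
From F = γ·h_c·A, the centroid depth is h_c = 118/(12.3606 × 5.72555) = 1.66734 m.
The centroid is at the centre, 1.35 m below the top of the plate, so the highest point sits at h_top = 1.66734 − 1.35 = 0.31734 m below the surface.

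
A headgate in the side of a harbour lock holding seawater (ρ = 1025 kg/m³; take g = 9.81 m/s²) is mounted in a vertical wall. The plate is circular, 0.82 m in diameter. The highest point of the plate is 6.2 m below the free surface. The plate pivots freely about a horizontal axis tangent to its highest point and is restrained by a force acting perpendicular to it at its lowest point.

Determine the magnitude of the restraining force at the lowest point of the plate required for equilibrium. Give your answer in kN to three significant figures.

γ = ρg = 1025 × 9.81 / 1000 = 10.05525 kN/m³.
The centroid is at the centre, 0.41 m below the top of the plate, so the centroid depth is h_c = 6.2 + 0.41 = 6.61 m.
A = π(0.41)² = 0.528102 m².
Resultant F = γ·h_c·A = 10.05525 × 6.61 × 0.528102 = 35.1004 kN.
I_c = πr⁴/4 = π × 0.41⁴/4 = 0.0221935 m⁴.
Centre of pressure: y_p = y_c + I_c/(y_c·A) = 6.61 + 0.0221935/(6.61 × 0.528102) = 6.61 + 0.0063578 = 6.61636 m along the plane.
The resultant acts 0.41 + 0.0063578 = 0.416358 m (along the plate) below the hinge at the top edge, so the moment about the hinge is M = F × 0.416358 = 35.1004 × 0.416358 = 14.6143 kN·m.
A normal force at the bottom, 0.82 m from the hinge, must supply this moment: P = 14.6143/0.82 = 17.8223 kN.

P ≈ 17.8 kN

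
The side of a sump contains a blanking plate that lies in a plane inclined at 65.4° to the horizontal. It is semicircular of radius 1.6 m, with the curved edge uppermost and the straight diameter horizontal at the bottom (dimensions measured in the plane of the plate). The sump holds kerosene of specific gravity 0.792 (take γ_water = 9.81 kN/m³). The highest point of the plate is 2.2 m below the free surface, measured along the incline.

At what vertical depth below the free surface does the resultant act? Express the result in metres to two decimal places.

γ = 0.792 × 9.81 = 7.76952 kN/m³.
Let θ = 65.4° be the plate's angle to the horizontal; measure y along the incline from where the plane meets the free surface. Vertical depth h = y·sinθ with sinθ = 0.909236.
The centroid lies 4r/(3π) = 0.679061 m above the diameter, so r − 4r/(3π) = 1.6 − 0.679061 = 0.920939 m below the topmost point, so y_c = 2.2 + 0.920939 = 3.12094 m and h_c = 3.12094 × 0.909236 = 2.83767 m.
A = πr²/2 = π × 1.6²/2 = 4.02124 m².
Resultant F = γ·h_c·A = 7.76952 × 2.83767 × 4.02124 = 88.6576 kN.
I_c = (π/8 − 8/(9π))·r⁴ = 0.109757 × 1.6⁴ = 0.719303 m⁴.
Centre of pressure: y_p = y_c + I_c/(y_c·A) = 3.12094 + 0.719303/(3.12094 × 4.02124) = 3.12094 + 0.0573148 = 3.17825 m along the plane.
Vertically, h_p = y_p·sinθ = 3.17825 × 0.909236 = 2.88978 m.

h_p = 2.89 m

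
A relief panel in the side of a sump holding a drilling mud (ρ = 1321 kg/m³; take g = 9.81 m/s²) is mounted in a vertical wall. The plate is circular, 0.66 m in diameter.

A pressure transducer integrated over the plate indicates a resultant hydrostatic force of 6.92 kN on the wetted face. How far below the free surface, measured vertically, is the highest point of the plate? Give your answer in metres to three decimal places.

d_top ≈ 1.231 m

γ = ρg = 1321 × 9.81 / 1000 = 12.95901 kN/m³.
A = π(0.33)² = 0.342119 m².
From F = γ·h_c·A, the centroid depth is h_c = 6.92/(12.95901 × 0.342119) = 1.56084 m.
The centroid is at the centre, 0.33 m below the top of the plate, so the highest point sits at h_top = 1.56084 − 0.33 = 1.23084 m below the surface.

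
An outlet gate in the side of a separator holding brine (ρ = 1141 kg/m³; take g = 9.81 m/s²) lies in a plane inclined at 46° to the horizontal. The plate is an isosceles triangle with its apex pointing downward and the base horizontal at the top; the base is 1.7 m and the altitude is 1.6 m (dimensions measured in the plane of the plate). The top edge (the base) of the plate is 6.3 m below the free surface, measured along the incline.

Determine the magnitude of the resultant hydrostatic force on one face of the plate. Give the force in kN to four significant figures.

γ = ρg = 1141 × 9.81 / 1000 = 11.19321 kN/m³.
Let θ = 46° be the plate's angle to the horizontal; measure y along the incline from where the plane meets the free surface. Vertical depth h = y·sinθ with sinθ = 0.719340.
With the apex down, the centroid sits h/3 = 1.6/3 = 0.533333 m below the base (the top edge), so y_c = 6.3 + 0.533333 = 6.83333 m and h_c = 6.83333 × 0.719340 = 4.91549 m.
A = ½ × 1.7 × 1.6 = 1.36 m².
Resultant F = γ·h_c·A = 11.19321 × 4.91549 × 1.36 = 74.8274 kN.

F ≈ 74.83 kN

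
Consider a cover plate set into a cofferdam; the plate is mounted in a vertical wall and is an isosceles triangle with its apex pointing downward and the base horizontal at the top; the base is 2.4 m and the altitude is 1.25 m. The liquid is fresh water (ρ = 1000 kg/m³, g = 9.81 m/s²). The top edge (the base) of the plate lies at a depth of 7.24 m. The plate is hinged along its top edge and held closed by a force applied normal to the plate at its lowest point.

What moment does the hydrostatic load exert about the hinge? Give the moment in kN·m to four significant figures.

γ = ρg = 1000 × 9.81 = 9810 N/m³ = 9.81 kN/m³.
With the apex down, the centroid sits h/3 = 1.25/3 = 0.416667 m below the base (the top edge), so the centroid depth is h_c = 7.24 + 0.416667 = 7.65667 m.
A = ½ × 2.4 × 1.25 = 1.5 m².
Resultant F = γ·h_c·A = 9.81 × 7.65667 × 1.5 = 112.668 kN.
I_c = b·h³/36 = 2.4 × 1.25³/36 = 0.130208 m⁴.
Centre of pressure: y_p = y_c + I_c/(y_c·A) = 7.65667 + 0.130208/(7.65667 × 1.5) = 7.65667 + 0.0113372 = 7.66801 m along the plane.
The resultant acts 0.416667 + 0.0113372 = 0.428004 m (along the plate) below the hinge at the top edge, so the moment about the hinge is M = F × 0.428004 = 112.668 × 0.428004 = 48.2224 kN·m.

M ≈ 48.22 kN·m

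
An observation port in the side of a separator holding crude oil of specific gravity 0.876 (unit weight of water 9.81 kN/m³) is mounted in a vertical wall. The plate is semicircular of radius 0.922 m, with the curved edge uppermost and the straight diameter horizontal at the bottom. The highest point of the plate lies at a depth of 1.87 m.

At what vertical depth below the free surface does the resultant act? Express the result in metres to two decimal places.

h_p = 2.43 m

γ = 0.876 × 9.81 = 8.59356 kN/m³.
The centroid lies 4r/(3π) = 0.391309 m above the diameter, so r − 4r/(3π) = 0.922 − 0.391309 = 0.530691 m below the topmost point, so the centroid depth is h_c = 1.87 + 0.530691 = 2.40069 m.
A = πr²/2 = π × 0.922²/2 = 1.33531 m².
Resultant F = γ·h_c·A = 8.59356 × 2.40069 × 1.33531 = 27.5481 kN.
I_c = (π/8 − 8/(9π))·r⁴ = 0.109757 × 0.922⁴ = 0.0793151 m⁴.
Centre of pressure: y_p = y_c + I_c/(y_c·A) = 2.40069 + 0.0793151/(2.40069 × 1.33531) = 2.40069 + 0.0247422 = 2.42543 m along the plane.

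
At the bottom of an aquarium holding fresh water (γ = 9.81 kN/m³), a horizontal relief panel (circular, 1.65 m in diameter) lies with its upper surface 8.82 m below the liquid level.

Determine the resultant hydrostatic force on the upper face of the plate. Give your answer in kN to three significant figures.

F ≈ 185 kN

γ = 9.81 kN/m³.
The plate is horizontal, so pressure is uniform at p = γ·h = 9.81 × 8.82 = 86.5242 kN/m².
A = π(0.825)² = 2.13825 m².
F = p·A = 86.5242 × 2.13825 = 185.01 kN.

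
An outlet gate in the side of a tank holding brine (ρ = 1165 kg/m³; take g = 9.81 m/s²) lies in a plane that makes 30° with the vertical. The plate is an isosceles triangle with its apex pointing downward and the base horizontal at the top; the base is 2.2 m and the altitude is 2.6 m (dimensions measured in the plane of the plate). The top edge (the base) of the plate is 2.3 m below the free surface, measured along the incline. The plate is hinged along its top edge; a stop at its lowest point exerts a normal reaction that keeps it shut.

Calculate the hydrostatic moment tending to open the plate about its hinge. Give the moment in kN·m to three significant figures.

M ≈ 88.3 kN·m

γ = ρg = 1165 × 9.81 / 1000 = 11.42865 kN/m³.
The plate makes 30° with the vertical, i.e. θ = 90° − 30° = 60° to the horizontal. Measuring y along the incline from the free-surface line, vertical depth h = y·sinθ with sinθ = 0.866025.
With the apex down, the centroid sits h/3 = 2.6/3 = 0.866667 m below the base (the top edge), so y_c = 2.3 + 0.866667 = 3.16667 m and h_c = 3.16667 × 0.866025 = 2.74242 m.
A = ½ × 2.2 × 2.6 = 2.86 m².
Resultant F = γ·h_c·A = 11.42865 × 2.74242 × 2.86 = 89.6386 kN.
I_c = b·h³/36 = 2.2 × 2.6³/36 = 1.07409 m⁴.
Centre of pressure: y_p = y_c + I_c/(y_c·A) = 3.16667 + 1.07409/(3.16667 × 2.86) = 3.16667 + 0.118596 = 3.28527 m along the plane.
The resultant acts 0.866667 + 0.118596 = 0.985263 m (along the plate) below the hinge at the top edge, so the moment about the hinge is M = F × 0.985263 = 89.6386 × 0.985263 = 88.3176 kN·m.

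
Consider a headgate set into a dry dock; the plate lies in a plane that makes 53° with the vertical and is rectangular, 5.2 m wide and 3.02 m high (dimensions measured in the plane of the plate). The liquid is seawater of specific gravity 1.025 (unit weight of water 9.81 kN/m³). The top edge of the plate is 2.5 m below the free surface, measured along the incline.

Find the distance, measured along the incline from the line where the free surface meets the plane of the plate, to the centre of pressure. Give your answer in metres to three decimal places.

y_p = 4.200 m

γ = 1.025 × 9.81 = 10.05525 kN/m³.
The plate makes 53° with the vertical, i.e. θ = 90° − 53° = 37° to the horizontal. Measuring y along the incline from the free-surface line, vertical depth h = y·sinθ with sinθ = 0.601815.
The centroid lies 3.02/2 = 1.51 m below the top edge, so y_c = 2.5 + 1.51 = 4.01 m and h_c = 4.01 × 0.601815 = 2.41328 m.
A = 5.2 × 3.02 = 15.704 m².
Resultant F = γ·h_c·A = 10.05525 × 2.41328 × 15.704 = 381.075 kN.
I_c = b·h³/12 = 5.2 × 3.02³/12 = 11.9356 m⁴.
Centre of pressure: y_p = y_c + I_c/(y_c·A) = 4.01 + 11.9356/(4.01 × 15.704) = 4.01 + 0.189535 = 4.19954 m along the plane.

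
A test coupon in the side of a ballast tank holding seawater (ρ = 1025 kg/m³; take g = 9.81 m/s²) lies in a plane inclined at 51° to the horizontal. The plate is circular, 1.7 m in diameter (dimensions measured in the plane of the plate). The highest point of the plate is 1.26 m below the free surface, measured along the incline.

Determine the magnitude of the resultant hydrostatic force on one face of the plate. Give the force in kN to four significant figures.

γ = ρg = 1025 × 9.81 / 1000 = 10.05525 kN/m³.
Let θ = 51° be the plate's angle to the horizontal; measure y along the incline from where the plane meets the free surface. Vertical depth h = y·sinθ with sinθ = 0.777146.
The centroid is at the centre, 0.85 m below the top of the plate, so y_c = 1.26 + 0.85 = 2.11 m and h_c = 2.11 × 0.777146 = 1.63978 m.
A = π(0.85)² = 2.2698 m².
Resultant F = γ·h_c·A = 10.05525 × 1.63978 × 2.2698 = 37.4254 kN.

F ≈ 37.43 kN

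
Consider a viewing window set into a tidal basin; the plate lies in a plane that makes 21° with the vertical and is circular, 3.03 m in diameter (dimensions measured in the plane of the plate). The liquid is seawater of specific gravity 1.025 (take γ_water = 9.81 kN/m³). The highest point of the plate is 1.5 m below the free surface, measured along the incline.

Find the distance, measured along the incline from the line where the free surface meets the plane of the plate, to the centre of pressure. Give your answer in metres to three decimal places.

γ = 1.025 × 9.81 = 10.05525 kN/m³.
The plate makes 21° with the vertical, i.e. θ = 90° − 21° = 69° to the horizontal. Measuring y along the incline from the free-surface line, vertical depth h = y·sinθ with sinθ = 0.933580.
The centroid is at the centre, 1.515 m below the top of the plate, so y_c = 1.5 + 1.515 = 3.015 m and h_c = 3.015 × 0.933580 = 2.81474 m.
A = π(1.515)² = 7.21066 m².
Resultant F = γ·h_c·A = 10.05525 × 2.81474 × 7.21066 = 204.083 kN.
I_c = πr⁴/4 = π × 1.515⁴/4 = 4.13752 m⁴.
Centre of pressure: y_p = y_c + I_c/(y_c·A) = 3.015 + 4.13752/(3.015 × 7.21066) = 3.015 + 0.190317 = 3.20532 m along the plane.

y_p = 3.205 m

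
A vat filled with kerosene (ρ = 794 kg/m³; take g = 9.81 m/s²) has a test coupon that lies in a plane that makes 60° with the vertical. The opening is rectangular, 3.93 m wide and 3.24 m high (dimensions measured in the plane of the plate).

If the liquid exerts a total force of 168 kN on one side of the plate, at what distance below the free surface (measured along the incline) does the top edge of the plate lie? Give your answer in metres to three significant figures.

y_top ≈ 1.77 m

γ = ρg = 794 × 9.81 / 1000 = 7.78914 kN/m³.
A = 3.93 × 3.24 = 12.7332 m².
From F = γ·h_c·A, the centroid depth is h_c = 168/(7.78914 × 12.7332) = 1.69388 m.
The plate makes 60° with the vertical, i.e. θ = 90° − 60° = 30° to the horizontal. Measuring y along the incline from the free-surface line, vertical depth h = y·sinθ with sinθ = 0.500000.
Along the incline, y_c = h_c/sinθ = 1.69388/0.500000 = 3.38776 m.
The centroid lies 3.24/2 = 1.62 m below the top edge, so the top edge sits at y_top = 3.38776 − 1.62 = 1.76776 m along the incline.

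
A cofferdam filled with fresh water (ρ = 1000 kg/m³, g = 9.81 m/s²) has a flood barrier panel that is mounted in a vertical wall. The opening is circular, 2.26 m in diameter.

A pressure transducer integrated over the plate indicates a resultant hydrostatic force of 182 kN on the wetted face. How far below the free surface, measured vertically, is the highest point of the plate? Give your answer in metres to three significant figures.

d_top ≈ 3.49 m

γ = ρg = 1000 × 9.81 = 9810 N/m³ = 9.81 kN/m³.
A = π(1.13)² = 4.0115 m².
From F = γ·h_c·A, the centroid depth is h_c = 182/(9.81 × 4.0115) = 4.62483 m.
The centroid is at the centre, 1.13 m below the top of the plate, so the highest point sits at h_top = 4.62483 − 1.13 = 3.49483 m below the surface.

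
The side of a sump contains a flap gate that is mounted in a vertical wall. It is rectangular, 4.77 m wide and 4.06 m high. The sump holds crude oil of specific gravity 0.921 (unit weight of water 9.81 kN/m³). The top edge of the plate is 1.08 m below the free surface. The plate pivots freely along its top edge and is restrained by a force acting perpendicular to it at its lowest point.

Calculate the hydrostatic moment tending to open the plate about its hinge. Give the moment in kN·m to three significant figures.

M ≈ 1350 kN·m

γ = 0.921 × 9.81 = 9.03501 kN/m³.
The centroid lies 4.06/2 = 2.03 m below the top edge, so the centroid depth is h_c = 1.08 + 2.03 = 3.11 m.
A = 4.77 × 4.06 = 19.3662 m².
Resultant F = γ·h_c·A = 9.03501 × 3.11 × 19.3662 = 544.169 kN.
I_c = b·h³/12 = 4.77 × 4.06³/12 = 26.6021 m⁴.
Centre of pressure: y_p = y_c + I_c/(y_c·A) = 3.11 + 26.6021/(3.11 × 19.3662) = 3.11 + 0.441683 = 3.55168 m along the plane.
The resultant acts 2.03 + 0.441683 = 2.47168 m (along the plate) below the hinge at the top edge, so the moment about the hinge is M = F × 2.47168 = 544.169 × 2.47168 = 1345.01 kN·m.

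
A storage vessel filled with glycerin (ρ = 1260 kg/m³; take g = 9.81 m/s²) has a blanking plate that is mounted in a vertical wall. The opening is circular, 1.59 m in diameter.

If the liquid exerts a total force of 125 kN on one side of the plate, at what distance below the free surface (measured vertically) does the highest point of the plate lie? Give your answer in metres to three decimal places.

d_top ≈ 4.298 m

γ = ρg = 1260 × 9.81 / 1000 = 12.3606 kN/m³.
A = π(0.795)² = 1.98557 m².
From F = γ·h_c·A, the centroid depth is h_c = 125/(12.3606 × 1.98557) = 5.09314 m.
The centroid is at the centre, 0.795 m below the top of the plate, so the highest point sits at h_top = 5.09314 − 0.795 = 4.29814 m below the surface.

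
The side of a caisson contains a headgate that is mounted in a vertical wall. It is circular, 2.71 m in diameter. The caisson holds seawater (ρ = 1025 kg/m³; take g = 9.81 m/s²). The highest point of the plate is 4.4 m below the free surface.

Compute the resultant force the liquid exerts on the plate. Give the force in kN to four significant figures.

γ = ρg = 1025 × 9.81 / 1000 = 10.05525 kN/m³.
The centroid is at the centre, 1.355 m below the top of the plate, so the centroid depth is h_c = 4.4 + 1.355 = 5.755 m.
A = π(1.355)² = 5.76804 m².
Resultant F = γ·h_c·A = 10.05525 × 5.755 × 5.76804 = 333.785 kN.

F ≈ 333.8 kN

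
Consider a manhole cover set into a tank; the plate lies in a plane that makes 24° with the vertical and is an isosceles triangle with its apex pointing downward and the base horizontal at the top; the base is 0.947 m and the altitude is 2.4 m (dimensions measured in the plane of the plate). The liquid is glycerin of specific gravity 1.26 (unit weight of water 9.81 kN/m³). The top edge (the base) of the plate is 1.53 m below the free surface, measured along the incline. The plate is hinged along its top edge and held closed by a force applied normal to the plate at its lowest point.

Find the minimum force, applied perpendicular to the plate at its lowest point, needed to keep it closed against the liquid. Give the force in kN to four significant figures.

P ≈ 11.68 kN

γ = 1.26 × 9.81 = 12.3606 kN/m³.
The plate makes 24° with the vertical, i.e. θ = 90° − 24° = 66° to the horizontal. Measuring y along the incline from the free-surface line, vertical depth h = y·sinθ with sinθ = 0.913545.
With the apex down, the centroid sits h/3 = 2.4/3 = 0.8 m below the base (the top edge), so y_c = 1.53 + 0.8 = 2.33 m and h_c = 2.33 × 0.913545 = 2.12856 m.
A = ½ × 0.947 × 2.4 = 1.1364 m².
Resultant F = γ·h_c·A = 12.3606 × 2.12856 × 1.1364 = 29.899 kN.
I_c = b·h³/36 = 0.947 × 2.4³/36 = 0.363648 m⁴.
Centre of pressure: y_p = y_c + I_c/(y_c·A) = 2.33 + 0.363648/(2.33 × 1.1364) = 2.33 + 0.137339 = 2.46734 m along the plane.
The resultant acts 0.8 + 0.137339 = 0.937339 m (along the plate) below the hinge at the top edge, so the moment about the hinge is M = F × 0.937339 = 29.899 × 0.937339 = 28.0255 kN·m.
A normal force at the bottom, 2.4 m from the hinge, must supply this moment: P = 28.0255/2.4 = 11.6773 kN.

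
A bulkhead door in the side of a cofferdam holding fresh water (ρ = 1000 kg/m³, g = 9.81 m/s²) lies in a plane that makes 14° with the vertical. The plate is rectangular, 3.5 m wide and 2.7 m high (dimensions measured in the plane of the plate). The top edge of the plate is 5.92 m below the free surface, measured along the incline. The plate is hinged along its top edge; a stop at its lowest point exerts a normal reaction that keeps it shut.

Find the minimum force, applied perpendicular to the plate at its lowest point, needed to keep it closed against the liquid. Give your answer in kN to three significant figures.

P ≈ 347 kN

γ = ρg = 1000 × 9.81 = 9810 N/m³ = 9.81 kN/m³.
The plate makes 14° with the vertical, i.e. θ = 90° − 14° = 76° to the horizontal. Measuring y along the incline from the free-surface line, vertical depth h = y·sinθ with sinθ = 0.970296.
The centroid lies 2.7/2 = 1.35 m below the top edge, so y_c = 5.92 + 1.35 = 7.27 m and h_c = 7.27 × 0.970296 = 7.05405 m.
A = 3.5 × 2.7 = 9.45 m².
Resultant F = γ·h_c·A = 9.81 × 7.05405 × 9.45 = 653.942 kN.
I_c = b·h³/12 = 3.5 × 2.7³/12 = 5.74088 m⁴.
Centre of pressure: y_p = y_c + I_c/(y_c·A) = 7.27 + 5.74088/(7.27 × 9.45) = 7.27 + 0.0835627 = 7.35356 m along the plane.
The resultant acts 1.35 + 0.0835627 = 1.43356 m (along the plate) below the hinge at the top edge, so the moment about the hinge is M = F × 1.43356 = 653.942 × 1.43356 = 937.465 kN·m.
A normal force at the bottom, 2.7 m from the hinge, must supply this moment: P = 937.465/2.7 = 347.209 kN.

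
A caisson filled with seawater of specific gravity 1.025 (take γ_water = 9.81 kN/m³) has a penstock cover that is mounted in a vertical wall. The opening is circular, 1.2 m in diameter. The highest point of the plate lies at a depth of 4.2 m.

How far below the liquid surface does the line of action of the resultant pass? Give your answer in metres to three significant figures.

h_p = 4.82 m

γ = 1.025 × 9.81 = 10.05525 kN/m³.
The centroid is at the centre, 0.6 m below the top of the plate, so the centroid depth is h_c = 4.2 + 0.6 = 4.8 m.
A = π(0.6)² = 1.13097 m².
Resultant F = γ·h_c·A = 10.05525 × 4.8 × 1.13097 = 54.5865 kN.
I_c = πr⁴/4 = π × 0.6⁴/4 = 0.101788 m⁴.
Centre of pressure: y_p = y_c + I_c/(y_c·A) = 4.8 + 0.101788/(4.8 × 1.13097) = 4.8 + 0.0187501 = 4.81875 m along the plane.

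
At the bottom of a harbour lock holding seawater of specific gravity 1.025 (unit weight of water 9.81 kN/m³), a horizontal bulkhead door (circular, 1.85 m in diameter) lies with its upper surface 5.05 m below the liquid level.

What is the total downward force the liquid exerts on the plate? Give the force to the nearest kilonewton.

F ≈ 136 kN

γ = 1.025 × 9.81 = 10.05525 kN/m³.
The plate is horizontal, so pressure is uniform at p = γ·h = 10.05525 × 5.05 = 50.779 kN/m².
A = π(0.925)² = 2.68803 m².
F = p·A = 50.779 × 2.68803 = 136.495 kN.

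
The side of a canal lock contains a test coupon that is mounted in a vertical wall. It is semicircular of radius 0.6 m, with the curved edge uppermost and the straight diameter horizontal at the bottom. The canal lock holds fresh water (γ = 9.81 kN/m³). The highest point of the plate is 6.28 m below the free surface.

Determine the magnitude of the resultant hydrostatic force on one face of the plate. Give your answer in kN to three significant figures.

F ≈ 36.8 kN

γ = 9.81 kN/m³.
The centroid lies 4r/(3π) = 0.254648 m above the diameter, so r − 4r/(3π) = 0.6 − 0.254648 = 0.345352 m below the topmost point, so the centroid depth is h_c = 6.28 + 0.345352 = 6.62535 m.
A = πr²/2 = π × 0.6²/2 = 0.565487 m².
Resultant F = γ·h_c·A = 9.81 × 6.62535 × 0.565487 = 36.7536 kN.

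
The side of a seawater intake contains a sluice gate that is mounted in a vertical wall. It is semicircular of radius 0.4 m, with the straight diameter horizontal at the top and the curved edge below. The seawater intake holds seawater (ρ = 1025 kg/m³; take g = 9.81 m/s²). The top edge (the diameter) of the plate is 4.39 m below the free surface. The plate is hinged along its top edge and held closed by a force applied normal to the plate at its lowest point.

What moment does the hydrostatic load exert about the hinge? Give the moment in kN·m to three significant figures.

M ≈ 1.98 kN·m

γ = ρg = 1025 × 9.81 / 1000 = 10.05525 kN/m³.
The centroid of a semicircle lies 4r/(3π) = 0.169765 m from the diameter, here below the top edge, so the centroid depth is h_c = 4.39 + 0.169765 = 4.55976 m.
A = πr²/2 = π × 0.4²/2 = 0.251327 m².
Resultant F = γ·h_c·A = 10.05525 × 4.55976 × 0.251327 = 11.5232 kN.
I_c = (π/8 − 8/(9π))·r⁴ = 0.109757 × 0.4⁴ = 0.00280978 m⁴.
Centre of pressure: y_p = y_c + I_c/(y_c·A) = 4.55976 + 0.00280978/(4.55976 × 0.251327) = 4.55976 + 0.00245183 = 4.56221 m along the plane.
The resultant acts 0.169765 + 0.00245183 = 0.172217 m (along the plate) below the hinge at the top edge, so the moment about the hinge is M = F × 0.172217 = 11.5232 × 0.172217 = 1.98449 kN·m.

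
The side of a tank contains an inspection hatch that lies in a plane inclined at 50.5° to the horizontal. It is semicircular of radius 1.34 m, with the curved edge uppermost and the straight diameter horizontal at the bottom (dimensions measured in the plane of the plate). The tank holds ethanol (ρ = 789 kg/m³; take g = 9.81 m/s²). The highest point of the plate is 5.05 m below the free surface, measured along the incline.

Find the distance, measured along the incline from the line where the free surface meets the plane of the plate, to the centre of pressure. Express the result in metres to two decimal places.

y_p = 5.84 m

γ = ρg = 789 × 9.81 / 1000 = 7.74009 kN/m³.
Let θ = 50.5° be the plate's angle to the horizontal; measure y along the incline from where the plane meets the free surface. Vertical depth h = y·sinθ with sinθ = 0.771625.
The centroid lies 4r/(3π) = 0.568714 m above the diameter, so r − 4r/(3π) = 1.34 − 0.568714 = 0.771286 m below the topmost point, so y_c = 5.05 + 0.771286 = 5.82129 m and h_c = 5.82129 × 0.771625 = 4.49185 m.
A = πr²/2 = π × 1.34²/2 = 2.82052 m².
Resultant F = γ·h_c·A = 7.74009 × 4.49185 × 2.82052 = 98.0619 kN.
I_c = (π/8 − 8/(9π))·r⁴ = 0.109757 × 1.34⁴ = 0.353876 m⁴.
Centre of pressure: y_p = y_c + I_c/(y_c·A) = 5.82129 + 0.353876/(5.82129 × 2.82052) = 5.82129 + 0.0215527 = 5.84284 m along the plane.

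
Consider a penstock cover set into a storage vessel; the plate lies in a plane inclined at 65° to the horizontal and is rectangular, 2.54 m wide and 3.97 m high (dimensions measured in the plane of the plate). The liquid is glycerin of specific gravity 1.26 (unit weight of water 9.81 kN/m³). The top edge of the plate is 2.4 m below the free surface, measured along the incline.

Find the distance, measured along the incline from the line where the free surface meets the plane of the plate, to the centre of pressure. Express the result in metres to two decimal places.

y_p = 4.68 m

γ = 1.26 × 9.81 = 12.3606 kN/m³.
Let θ = 65° be the plate's angle to the horizontal; measure y along the incline from where the plane meets the free surface. Vertical depth h = y·sinθ with sinθ = 0.906308.
The centroid lies 3.97/2 = 1.985 m below the top edge, so y_c = 2.4 + 1.985 = 4.385 m and h_c = 4.385 × 0.906308 = 3.97416 m.
A = 2.54 × 3.97 = 10.0838 m².
Resultant F = γ·h_c·A = 12.3606 × 3.97416 × 10.0838 = 495.347 kN.
I_c = b·h³/12 = 2.54 × 3.97³/12 = 13.2441 m⁴.
Centre of pressure: y_p = y_c + I_c/(y_c·A) = 4.385 + 13.2441/(4.385 × 10.0838) = 4.385 + 0.299522 = 4.68452 m along the plane.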